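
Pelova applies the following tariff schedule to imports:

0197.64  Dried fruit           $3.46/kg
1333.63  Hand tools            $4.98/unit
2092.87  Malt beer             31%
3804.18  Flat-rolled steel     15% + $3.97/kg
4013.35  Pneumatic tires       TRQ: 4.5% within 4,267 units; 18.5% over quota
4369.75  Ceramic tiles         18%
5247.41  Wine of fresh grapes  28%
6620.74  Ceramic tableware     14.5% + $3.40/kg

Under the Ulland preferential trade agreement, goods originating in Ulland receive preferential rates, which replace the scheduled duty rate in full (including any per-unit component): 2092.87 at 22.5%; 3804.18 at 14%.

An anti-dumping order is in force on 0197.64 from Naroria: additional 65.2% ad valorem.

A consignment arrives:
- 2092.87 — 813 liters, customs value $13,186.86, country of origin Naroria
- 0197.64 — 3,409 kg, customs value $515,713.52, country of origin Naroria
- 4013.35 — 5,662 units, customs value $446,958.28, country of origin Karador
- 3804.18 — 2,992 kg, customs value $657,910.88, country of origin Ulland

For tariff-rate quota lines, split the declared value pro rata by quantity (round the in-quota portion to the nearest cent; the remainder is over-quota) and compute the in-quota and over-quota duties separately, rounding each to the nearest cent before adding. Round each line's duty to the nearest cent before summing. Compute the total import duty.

$479,765.91

Line 1 (2092.87, Naroria, 813 liters, $13,186.86):
Base rate for 2092.87 is 31%.
2092.87 has an FTA preferential rate, but origin Naroria is not Ulland; base rate stands.
Duty = $13,186.86 × 31% = $4,087.93.
Line 2 (0197.64, Naroria, 3,409 kg, $515,713.52):
Base rate for 0197.64 is $3.46/kg.
Additional duty on 0197.64 from Naroria: +65.2% ad valorem. Applied ad valorem rate = 65.2%.
Duty = $515,713.52 × 65.2% + 3,409 × $3.46 = $348,040.36.
Line 3 (4013.35, Karador, 5,662 units, $446,958.28):
Code 4013.35 is under a tariff-rate quota (threshold 4,267 units). In-quota: 4,267 units at 4.5%; over-quota: 1,395 units at 18.5%.
Pro-rata value split: in-quota = $446,958.28 × 4,267/5,662 = $336,836.98; over-quota = $446,958.28 − $336,836.98 = $110,121.30.
In-quota duty = $336,836.98 × 4.5% = $15,157.66. Over-quota duty = $110,121.30 × 18.5% = $20,372.44.
Line duty = $15,157.66 + $20,372.44 = $35,530.10.
Line 4 (3804.18, Ulland, 2,992 kg, $657,910.88):
Base rate for 3804.18 is 15% + $3.97/kg.
Origin Ulland qualifies under the Pelova–Ulland agreement and 3804.18 is covered: preferential rate 14% applies instead.
Duty = $657,910.88 × 14% = $92,107.52.
Total = $4,087.93 + $348,040.36 + $35,530.10 + $92,107.52 = $479,765.91.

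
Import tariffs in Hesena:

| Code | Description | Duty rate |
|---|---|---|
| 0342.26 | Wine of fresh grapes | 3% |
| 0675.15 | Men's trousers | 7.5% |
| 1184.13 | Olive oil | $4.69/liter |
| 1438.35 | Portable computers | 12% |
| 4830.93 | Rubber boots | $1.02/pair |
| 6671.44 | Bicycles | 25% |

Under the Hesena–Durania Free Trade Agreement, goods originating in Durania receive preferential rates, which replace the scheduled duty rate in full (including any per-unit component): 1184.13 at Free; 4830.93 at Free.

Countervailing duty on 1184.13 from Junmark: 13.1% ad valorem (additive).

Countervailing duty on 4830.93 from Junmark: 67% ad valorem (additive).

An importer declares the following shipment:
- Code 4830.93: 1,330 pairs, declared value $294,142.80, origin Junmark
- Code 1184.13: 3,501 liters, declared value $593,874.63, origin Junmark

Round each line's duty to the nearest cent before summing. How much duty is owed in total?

Line 1 (4830.93, Junmark, 1,330 pairs, $294,142.80):
Base rate for 4830.93 is $1.02/pair.
4830.93 has an FTA preferential rate, but origin Junmark is not Durania; base rate stands.
Additional duty on 4830.93 from Junmark: +67% ad valorem. Applied ad valorem rate = 67%.
Duty = $294,142.80 × 67% + 1,330 × $1.02 = $198,432.28.
Line 2 (1184.13, Junmark, 3,501 liters, $593,874.63):
Base rate for 1184.13 is $4.69/liter.
1184.13 has an FTA preferential rate, but origin Junmark is not Durania; base rate stands.
Additional duty on 1184.13 from Junmark: +13.1% ad valorem. Applied ad valorem rate = 13.1%.
Duty = $593,874.63 × 13.1% + 3,501 × $4.69 = $94,217.27.
Total = $198,432.28 + $94,217.27 = $292,649.55.

$292,649.55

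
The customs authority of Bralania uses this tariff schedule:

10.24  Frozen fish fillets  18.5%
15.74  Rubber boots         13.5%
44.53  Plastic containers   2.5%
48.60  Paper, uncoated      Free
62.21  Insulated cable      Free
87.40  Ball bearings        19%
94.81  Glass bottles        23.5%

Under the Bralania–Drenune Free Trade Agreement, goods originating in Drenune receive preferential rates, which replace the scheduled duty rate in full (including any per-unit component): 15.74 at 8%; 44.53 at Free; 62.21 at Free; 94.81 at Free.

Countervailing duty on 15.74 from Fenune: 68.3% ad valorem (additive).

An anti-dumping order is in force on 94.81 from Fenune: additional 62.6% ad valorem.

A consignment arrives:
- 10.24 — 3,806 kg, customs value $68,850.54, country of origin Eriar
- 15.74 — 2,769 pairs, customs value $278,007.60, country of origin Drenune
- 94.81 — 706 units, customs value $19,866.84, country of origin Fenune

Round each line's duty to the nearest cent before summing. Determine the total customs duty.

Line 1 (10.24, Eriar, 3,806 kg, $68,850.54):
Base rate for 10.24 is 18.5%.
Duty = $68,850.54 × 18.5% = $12,737.35.
Line 2 (15.74, Drenune, 2,769 pairs, $278,007.60):
Base rate for 15.74 is 13.5%.
Origin Drenune qualifies under the Bralania–Drenune agreement and 15.74 is covered: preferential rate 8% applies instead.
The additional-duty order on 15.74 targets Fenune, not Drenune; it does not apply.
Duty = $278,007.60 × 8% = $22,240.61.
Line 3 (94.81, Fenune, 706 units, $19,866.84):
Base rate for 94.81 is 23.5%.
94.81 has an FTA preferential rate, but origin Fenune is not Drenune; base rate stands.
Additional duty on 94.81 from Fenune: +62.6%. Applied ad valorem rate: 23.5% + 62.6% = 86.1%.
Duty = $19,866.84 × 86.1% = $17,105.35.
Total = $12,737.35 + $22,240.61 + $17,105.35 = $52,083.31.

$52,083.31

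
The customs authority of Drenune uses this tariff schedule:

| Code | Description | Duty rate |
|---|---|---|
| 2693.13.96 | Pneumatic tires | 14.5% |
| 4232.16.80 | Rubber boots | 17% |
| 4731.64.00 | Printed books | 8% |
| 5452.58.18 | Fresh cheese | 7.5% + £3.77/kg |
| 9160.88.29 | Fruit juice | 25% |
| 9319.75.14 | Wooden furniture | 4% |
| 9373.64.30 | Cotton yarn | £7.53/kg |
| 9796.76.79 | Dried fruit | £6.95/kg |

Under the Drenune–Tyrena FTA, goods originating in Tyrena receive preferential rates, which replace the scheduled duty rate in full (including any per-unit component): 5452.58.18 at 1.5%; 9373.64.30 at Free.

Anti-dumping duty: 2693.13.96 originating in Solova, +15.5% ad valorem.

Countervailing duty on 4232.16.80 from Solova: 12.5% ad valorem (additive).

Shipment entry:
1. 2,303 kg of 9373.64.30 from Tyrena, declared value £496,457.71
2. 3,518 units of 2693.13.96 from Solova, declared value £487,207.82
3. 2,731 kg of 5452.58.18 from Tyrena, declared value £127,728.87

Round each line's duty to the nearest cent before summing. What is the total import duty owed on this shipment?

£148,078.28

Line 1 (9373.64.30, Tyrena, 2,303 kg, £496,457.71):
Base rate for 9373.64.30 is £7.53/kg.
Origin Tyrena qualifies under the Drenune–Tyrena agreement and 9373.64.30 is covered: preferential rate Free applies instead.
Duty = £496,457.71 × 0% = £0.00.
Line 2 (2693.13.96, Solova, 3,518 units, £487,207.82):
Base rate for 2693.13.96 is 14.5%.
Additional duty on 2693.13.96 from Solova: +15.5%. Applied ad valorem rate: 14.5% + 15.5% = 30%.
Duty = £487,207.82 × 30% = £146,162.35.
Line 3 (5452.58.18, Tyrena, 2,731 kg, £127,728.87):
Base rate for 5452.58.18 is 7.5% + £3.77/kg.
Origin Tyrena qualifies under the Drenune–Tyrena agreement and 5452.58.18 is covered: preferential rate 1.5% applies instead.
Duty = £127,728.87 × 1.5% = £1,915.93.
Total = £0.00 + £146,162.35 + £1,915.93 = £148,078.28.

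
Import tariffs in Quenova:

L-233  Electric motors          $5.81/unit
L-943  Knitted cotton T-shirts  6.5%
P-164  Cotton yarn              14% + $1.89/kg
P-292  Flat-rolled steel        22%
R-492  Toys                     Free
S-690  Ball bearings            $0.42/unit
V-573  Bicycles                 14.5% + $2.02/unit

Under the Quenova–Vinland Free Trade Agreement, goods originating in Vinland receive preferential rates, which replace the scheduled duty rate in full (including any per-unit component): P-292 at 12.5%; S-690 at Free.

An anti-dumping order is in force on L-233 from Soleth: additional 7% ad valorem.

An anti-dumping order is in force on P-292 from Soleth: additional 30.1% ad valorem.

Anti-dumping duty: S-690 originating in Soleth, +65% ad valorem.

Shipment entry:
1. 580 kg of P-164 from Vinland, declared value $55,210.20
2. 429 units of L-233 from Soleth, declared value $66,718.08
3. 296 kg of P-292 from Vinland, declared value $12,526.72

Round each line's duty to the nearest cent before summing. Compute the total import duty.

Line 1 (P-164, Vinland, 580 kg, $55,210.20):
Base rate for P-164 is 14% + $1.89/kg.
Origin Vinland is the FTA partner but P-164 is not on the preference list; base rate stands.
Duty = $55,210.20 × 14% + 580 × $1.89 = $8,825.63.
Line 2 (L-233, Soleth, 429 units, $66,718.08):
Base rate for L-233 is $5.81/unit.
Additional duty on L-233 from Soleth: +7% ad valorem. Applied ad valorem rate = 7%.
Duty = $66,718.08 × 7% + 429 × $5.81 = $7,162.76.
Line 3 (P-292, Vinland, 296 kg, $12,526.72):
Base rate for P-292 is 22%.
Origin Vinland qualifies under the Quenova–Vinland agreement and P-292 is covered: preferential rate 12.5% applies instead.
The additional-duty order on P-292 targets Soleth, not Vinland; it does not apply.
Duty = $12,526.72 × 12.5% = $1,565.84.
Total = $8,825.63 + $7,162.76 + $1,565.84 = $17,554.23.

$17,554.23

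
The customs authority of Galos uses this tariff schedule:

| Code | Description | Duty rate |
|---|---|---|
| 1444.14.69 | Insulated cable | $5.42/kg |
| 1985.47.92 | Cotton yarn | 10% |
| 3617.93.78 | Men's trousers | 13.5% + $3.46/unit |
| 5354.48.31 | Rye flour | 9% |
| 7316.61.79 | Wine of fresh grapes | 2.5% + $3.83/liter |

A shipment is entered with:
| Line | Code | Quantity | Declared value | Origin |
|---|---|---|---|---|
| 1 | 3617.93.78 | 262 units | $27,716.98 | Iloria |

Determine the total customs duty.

$4,648.31

Line 1 (3617.93.78, Iloria, 262 units, $27,716.98):
Base rate for 3617.93.78 is 13.5% + $3.46/unit.
Duty = $27,716.98 × 13.5% + 262 × $3.46 = $4,648.31.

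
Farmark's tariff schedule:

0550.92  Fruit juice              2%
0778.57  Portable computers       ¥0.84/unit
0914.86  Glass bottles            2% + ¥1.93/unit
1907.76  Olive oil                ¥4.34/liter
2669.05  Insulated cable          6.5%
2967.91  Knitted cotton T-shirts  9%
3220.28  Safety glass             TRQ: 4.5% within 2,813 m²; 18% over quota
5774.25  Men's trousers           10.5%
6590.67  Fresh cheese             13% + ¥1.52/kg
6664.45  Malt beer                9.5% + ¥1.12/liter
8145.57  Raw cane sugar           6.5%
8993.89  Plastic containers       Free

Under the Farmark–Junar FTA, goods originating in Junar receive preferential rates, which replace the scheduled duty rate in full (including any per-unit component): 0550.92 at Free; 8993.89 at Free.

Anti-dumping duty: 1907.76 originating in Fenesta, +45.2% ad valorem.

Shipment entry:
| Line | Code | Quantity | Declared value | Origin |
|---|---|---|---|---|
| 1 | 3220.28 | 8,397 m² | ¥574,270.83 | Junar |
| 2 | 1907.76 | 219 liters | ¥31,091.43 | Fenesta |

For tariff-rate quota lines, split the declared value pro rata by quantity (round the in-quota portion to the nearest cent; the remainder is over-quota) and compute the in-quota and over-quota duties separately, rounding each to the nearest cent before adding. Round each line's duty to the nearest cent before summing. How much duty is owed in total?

Line 1 (3220.28, Junar, 8,397 m², ¥574,270.83):
Code 3220.28 is under a tariff-rate quota (threshold 2,813 m²). In-quota: 2,813 m² at 4.5%; over-quota: 5,584 m² at 18%.
Pro-rata value split: in-quota = ¥574,270.83 × 2,813/8,397 = ¥192,381.07; over-quota = ¥574,270.83 − ¥192,381.07 = ¥381,889.76.
In-quota duty = ¥192,381.07 × 4.5% = ¥8,657.15. Over-quota duty = ¥381,889.76 × 18% = ¥68,740.16.
Line duty = ¥8,657.15 + ¥68,740.16 = ¥77,397.31.
Line 2 (1907.76, Fenesta, 219 liters, ¥31,091.43):
Base rate for 1907.76 is ¥4.34/liter.
Additional duty on 1907.76 from Fenesta: +45.2% ad valorem. Applied ad valorem rate = 45.2%.
Duty = ¥31,091.43 × 45.2% + 219 × ¥4.34 = ¥15,003.79.
Total = ¥77,397.31 + ¥15,003.79 = ¥92,401.10.

¥92,401.10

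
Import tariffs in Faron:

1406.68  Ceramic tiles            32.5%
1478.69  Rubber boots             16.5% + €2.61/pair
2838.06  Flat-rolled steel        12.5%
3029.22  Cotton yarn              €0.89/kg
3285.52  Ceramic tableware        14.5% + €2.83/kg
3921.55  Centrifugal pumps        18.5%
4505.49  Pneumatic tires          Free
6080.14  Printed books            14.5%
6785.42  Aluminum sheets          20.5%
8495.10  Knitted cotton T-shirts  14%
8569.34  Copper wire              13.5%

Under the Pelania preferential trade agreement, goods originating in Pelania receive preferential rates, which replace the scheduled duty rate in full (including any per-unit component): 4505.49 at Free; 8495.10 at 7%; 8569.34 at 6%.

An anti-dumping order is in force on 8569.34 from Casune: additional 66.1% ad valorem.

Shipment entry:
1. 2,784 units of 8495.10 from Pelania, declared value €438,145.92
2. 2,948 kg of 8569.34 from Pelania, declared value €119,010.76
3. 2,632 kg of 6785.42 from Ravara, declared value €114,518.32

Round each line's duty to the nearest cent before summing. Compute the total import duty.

€61,287.12

Line 1 (8495.10, Pelania, 2,784 units, €438,145.92):
Base rate for 8495.10 is 14%.
Origin Pelania qualifies under the Faron–Pelania agreement and 8495.10 is covered: preferential rate 7% applies instead.
Duty = €438,145.92 × 7% = €30,670.21.
Line 2 (8569.34, Pelania, 2,948 kg, €119,010.76):
Base rate for 8569.34 is 13.5%.
Origin Pelania qualifies under the Faron–Pelania agreement and 8569.34 is covered: preferential rate 6% applies instead.
The additional-duty order on 8569.34 targets Casune, not Pelania; it does not apply.
Duty = €119,010.76 × 6% = €7,140.65.
Line 3 (6785.42, Ravara, 2,632 kg, €114,518.32):
Base rate for 6785.42 is 20.5%.
Duty = €114,518.32 × 20.5% = €23,476.26.
Total = €30,670.21 + €7,140.65 + €23,476.26 = €61,287.12.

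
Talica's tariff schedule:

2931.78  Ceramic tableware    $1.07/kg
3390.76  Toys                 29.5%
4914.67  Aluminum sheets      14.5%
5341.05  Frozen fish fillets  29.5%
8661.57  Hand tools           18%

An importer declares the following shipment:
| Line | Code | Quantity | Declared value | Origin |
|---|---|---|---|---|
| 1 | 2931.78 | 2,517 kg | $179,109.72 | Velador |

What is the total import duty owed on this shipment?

Line 1 (2931.78, Velador, 2,517 kg, $179,109.72):
Base rate for 2931.78 is $1.07/kg.
Duty = 2,517 × $1.07 = $2,693.19.

$2,693.19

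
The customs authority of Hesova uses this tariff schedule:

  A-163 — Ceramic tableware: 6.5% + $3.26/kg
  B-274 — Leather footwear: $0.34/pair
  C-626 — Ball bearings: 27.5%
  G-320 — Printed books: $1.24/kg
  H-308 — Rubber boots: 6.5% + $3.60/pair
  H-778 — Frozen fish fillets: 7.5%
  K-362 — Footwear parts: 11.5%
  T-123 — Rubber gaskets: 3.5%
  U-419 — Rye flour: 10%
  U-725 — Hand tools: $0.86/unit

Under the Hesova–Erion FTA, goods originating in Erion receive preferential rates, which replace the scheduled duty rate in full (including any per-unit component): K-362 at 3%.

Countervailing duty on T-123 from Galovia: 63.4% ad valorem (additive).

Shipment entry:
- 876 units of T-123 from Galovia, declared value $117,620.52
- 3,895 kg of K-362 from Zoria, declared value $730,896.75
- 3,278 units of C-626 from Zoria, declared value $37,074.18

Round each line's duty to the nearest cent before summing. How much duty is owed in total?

Line 1 (T-123, Galovia, 876 units, $117,620.52):
Base rate for T-123 is 3.5%.
Additional duty on T-123 from Galovia: +63.4%. Applied ad valorem rate: 3.5% + 63.4% = 66.9%.
Duty = $117,620.52 × 66.9% = $78,688.13.
Line 2 (K-362, Zoria, 3,895 kg, $730,896.75):
Base rate for K-362 is 11.5%.
K-362 has an FTA preferential rate, but origin Zoria is not Erion; base rate stands.
Duty = $730,896.75 × 11.5% = $84,053.13.
Line 3 (C-626, Zoria, 3,278 units, $37,074.18):
Base rate for C-626 is 27.5%.
Duty = $37,074.18 × 27.5% = $10,195.40.
Total = $78,688.13 + $84,053.13 + $10,195.40 = $172,936.66.

$172,936.66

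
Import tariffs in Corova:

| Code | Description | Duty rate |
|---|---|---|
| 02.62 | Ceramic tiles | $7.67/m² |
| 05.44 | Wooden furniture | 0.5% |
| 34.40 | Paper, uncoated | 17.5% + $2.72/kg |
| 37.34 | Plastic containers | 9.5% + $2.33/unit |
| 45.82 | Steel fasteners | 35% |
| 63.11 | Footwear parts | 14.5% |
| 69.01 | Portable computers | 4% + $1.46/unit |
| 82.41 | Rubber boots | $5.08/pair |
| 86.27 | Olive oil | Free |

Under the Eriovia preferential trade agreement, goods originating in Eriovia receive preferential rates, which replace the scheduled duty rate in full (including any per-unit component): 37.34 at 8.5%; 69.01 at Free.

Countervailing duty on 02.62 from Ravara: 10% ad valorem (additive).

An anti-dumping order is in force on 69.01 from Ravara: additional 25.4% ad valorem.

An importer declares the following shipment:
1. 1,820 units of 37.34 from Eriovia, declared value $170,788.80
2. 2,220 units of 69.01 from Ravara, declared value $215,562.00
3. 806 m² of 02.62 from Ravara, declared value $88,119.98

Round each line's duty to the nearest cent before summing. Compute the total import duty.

$96,127.50

Line 1 (37.34, Eriovia, 1,820 units, $170,788.80):
Base rate for 37.34 is 9.5% + $2.33/unit.
Origin Eriovia qualifies under the Corova–Eriovia agreement and 37.34 is covered: preferential rate 8.5% applies instead.
Duty = $170,788.80 × 8.5% = $14,517.05.
Line 2 (69.01, Ravara, 2,220 units, $215,562.00):
Base rate for 69.01 is 4% + $1.46/unit.
69.01 has an FTA preferential rate, but origin Ravara is not Eriovia; base rate stands.
Additional duty on 69.01 from Ravara: +25.4%. Applied ad valorem rate: 4% + 25.4% = 29.4%.
Duty = $215,562.00 × 29.4% + 2,220 × $1.46 = $66,616.43.
Line 3 (02.62, Ravara, 806 m², $88,119.98):
Base rate for 02.62 is $7.67/m².
Additional duty on 02.62 from Ravara: +10% ad valorem. Applied ad valorem rate = 10%.
Duty = $88,119.98 × 10% + 806 × $7.67 = $14,994.02.
Total = $14,517.05 + $66,616.43 + $14,994.02 = $96,127.50.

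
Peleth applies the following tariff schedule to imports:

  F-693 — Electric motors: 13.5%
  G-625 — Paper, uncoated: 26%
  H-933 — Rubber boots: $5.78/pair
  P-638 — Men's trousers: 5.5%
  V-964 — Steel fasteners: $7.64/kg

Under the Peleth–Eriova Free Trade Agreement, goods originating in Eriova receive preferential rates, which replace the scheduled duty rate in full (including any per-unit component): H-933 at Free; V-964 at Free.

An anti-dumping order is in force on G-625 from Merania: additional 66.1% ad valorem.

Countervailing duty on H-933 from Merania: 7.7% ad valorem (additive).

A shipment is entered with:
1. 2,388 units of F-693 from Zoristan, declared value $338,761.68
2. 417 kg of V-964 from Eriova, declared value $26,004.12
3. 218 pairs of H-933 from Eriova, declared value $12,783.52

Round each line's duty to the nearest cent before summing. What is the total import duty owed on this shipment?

$45,732.83

Line 1 (F-693, Zoristan, 2,388 units, $338,761.68):
Base rate for F-693 is 13.5%.
Duty = $338,761.68 × 13.5% = $45,732.83.
Line 2 (V-964, Eriova, 417 kg, $26,004.12):
Base rate for V-964 is $7.64/kg.
Origin Eriova qualifies under the Peleth–Eriova agreement and V-964 is covered: preferential rate Free applies instead.
Duty = $26,004.12 × 0% = $0.00.
Line 3 (H-933, Eriova, 218 pairs, $12,783.52):
Base rate for H-933 is $5.78/pair.
Origin Eriova qualifies under the Peleth–Eriova agreement and H-933 is covered: preferential rate Free applies instead.
The additional-duty order on H-933 targets Merania, not Eriova; it does not apply.
Duty = $12,783.52 × 0% = $0.00.
Total = $45,732.83 + $0.00 + $0.00 = $45,732.83.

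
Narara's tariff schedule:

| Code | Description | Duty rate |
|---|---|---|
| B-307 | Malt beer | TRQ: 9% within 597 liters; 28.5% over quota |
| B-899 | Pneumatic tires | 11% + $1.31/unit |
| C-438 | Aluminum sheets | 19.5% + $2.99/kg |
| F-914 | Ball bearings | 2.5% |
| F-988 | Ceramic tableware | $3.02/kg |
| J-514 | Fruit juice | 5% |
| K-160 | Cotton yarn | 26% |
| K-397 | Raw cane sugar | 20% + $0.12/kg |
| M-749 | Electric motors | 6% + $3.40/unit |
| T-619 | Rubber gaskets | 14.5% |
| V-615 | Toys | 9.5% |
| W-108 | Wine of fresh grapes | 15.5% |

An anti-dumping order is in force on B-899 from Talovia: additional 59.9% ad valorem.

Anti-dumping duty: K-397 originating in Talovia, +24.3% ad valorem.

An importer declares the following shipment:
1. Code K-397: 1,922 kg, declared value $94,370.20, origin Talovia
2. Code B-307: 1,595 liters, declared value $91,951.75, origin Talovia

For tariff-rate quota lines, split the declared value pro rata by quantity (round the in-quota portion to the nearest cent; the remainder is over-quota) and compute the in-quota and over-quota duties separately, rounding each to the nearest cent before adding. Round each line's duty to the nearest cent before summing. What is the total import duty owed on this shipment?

Line 1 (K-397, Talovia, 1,922 kg, $94,370.20):
Base rate for K-397 is 20% + $0.12/kg.
Additional duty on K-397 from Talovia: +24.3%. Applied ad valorem rate: 20% + 24.3% = 44.3%.
Duty = $94,370.20 × 44.3% + 1,922 × $0.12 = $42,036.64.
Line 2 (B-307, Talovia, 1,595 liters, $91,951.75):
Code B-307 is under a tariff-rate quota (threshold 597 liters). In-quota: 597 liters at 9%; over-quota: 998 liters at 28.5%.
Pro-rata value split: in-quota = $91,951.75 × 597/1,595 = $34,417.05; over-quota = $91,951.75 − $34,417.05 = $57,534.70.
In-quota duty = $34,417.05 × 9% = $3,097.53. Over-quota duty = $57,534.70 × 28.5% = $16,397.39.
Line duty = $3,097.53 + $16,397.39 = $19,494.92.
Total = $42,036.64 + $19,494.92 = $61,531.56.

$61,531.56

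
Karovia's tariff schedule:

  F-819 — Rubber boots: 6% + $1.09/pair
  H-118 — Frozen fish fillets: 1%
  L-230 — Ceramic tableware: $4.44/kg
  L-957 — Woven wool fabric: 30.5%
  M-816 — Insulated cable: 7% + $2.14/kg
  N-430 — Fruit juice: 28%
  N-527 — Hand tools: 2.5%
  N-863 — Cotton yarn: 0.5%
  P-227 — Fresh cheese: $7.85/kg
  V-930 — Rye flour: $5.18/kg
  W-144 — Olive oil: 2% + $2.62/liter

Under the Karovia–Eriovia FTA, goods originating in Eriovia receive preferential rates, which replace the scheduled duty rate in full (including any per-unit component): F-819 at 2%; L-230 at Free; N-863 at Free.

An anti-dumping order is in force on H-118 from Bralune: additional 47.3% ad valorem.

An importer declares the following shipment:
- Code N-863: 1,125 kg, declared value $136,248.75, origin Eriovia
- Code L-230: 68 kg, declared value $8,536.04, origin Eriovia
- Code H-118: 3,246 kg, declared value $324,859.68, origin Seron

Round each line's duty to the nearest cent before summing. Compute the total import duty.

$3,248.60

Line 1 (N-863, Eriovia, 1,125 kg, $136,248.75):
Base rate for N-863 is 0.5%.
Origin Eriovia qualifies under the Karovia–Eriovia agreement and N-863 is covered: preferential rate Free applies instead.
Duty = $136,248.75 × 0% = $0.00.
Line 2 (L-230, Eriovia, 68 kg, $8,536.04):
Base rate for L-230 is $4.44/kg.
Origin Eriovia qualifies under the Karovia–Eriovia agreement and L-230 is covered: preferential rate Free applies instead.
Duty = $8,536.04 × 0% = $0.00.
Line 3 (H-118, Seron, 3,246 kg, $324,859.68):
Base rate for H-118 is 1%.
The additional-duty order on H-118 targets Bralune, not Seron; it does not apply.
Duty = $324,859.68 × 1% = $3,248.60.
Total = $0.00 + $0.00 + $3,248.60 = $3,248.60.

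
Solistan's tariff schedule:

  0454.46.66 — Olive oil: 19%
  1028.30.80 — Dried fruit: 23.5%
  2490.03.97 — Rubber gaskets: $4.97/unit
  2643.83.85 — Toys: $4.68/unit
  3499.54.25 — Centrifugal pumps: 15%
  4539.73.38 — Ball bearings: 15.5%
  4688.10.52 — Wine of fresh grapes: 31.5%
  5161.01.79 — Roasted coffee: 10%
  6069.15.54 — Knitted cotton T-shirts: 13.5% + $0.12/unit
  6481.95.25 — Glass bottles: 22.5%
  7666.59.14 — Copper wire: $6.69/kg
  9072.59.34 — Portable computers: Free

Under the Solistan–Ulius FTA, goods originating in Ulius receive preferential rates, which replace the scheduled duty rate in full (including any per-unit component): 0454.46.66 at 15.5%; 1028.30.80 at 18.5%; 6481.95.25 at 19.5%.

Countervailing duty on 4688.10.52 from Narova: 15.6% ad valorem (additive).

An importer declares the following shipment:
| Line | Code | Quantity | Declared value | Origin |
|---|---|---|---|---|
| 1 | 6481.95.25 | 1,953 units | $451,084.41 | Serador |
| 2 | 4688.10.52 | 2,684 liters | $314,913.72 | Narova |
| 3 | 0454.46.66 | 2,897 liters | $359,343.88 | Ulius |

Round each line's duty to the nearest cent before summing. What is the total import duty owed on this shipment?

Line 1 (6481.95.25, Serador, 1,953 units, $451,084.41):
Base rate for 6481.95.25 is 22.5%.
6481.95.25 has an FTA preferential rate, but origin Serador is not Ulius; base rate stands.
Duty = $451,084.41 × 22.5% = $101,493.99.
Line 2 (4688.10.52, Narova, 2,684 liters, $314,913.72):
Base rate for 4688.10.52 is 31.5%.
Additional duty on 4688.10.52 from Narova: +15.6%. Applied ad valorem rate: 31.5% + 15.6% = 47.1%.
Duty = $314,913.72 × 47.1% = $148,324.36.
Line 3 (0454.46.66, Ulius, 2,897 liters, $359,343.88):
Base rate for 0454.46.66 is 19%.
Origin Ulius qualifies under the Solistan–Ulius agreement and 0454.46.66 is covered: preferential rate 15.5% applies instead.
Duty = $359,343.88 × 15.5% = $55,698.30.
Total = $101,493.99 + $148,324.36 + $55,698.30 = $305,516.65.

$305,516.65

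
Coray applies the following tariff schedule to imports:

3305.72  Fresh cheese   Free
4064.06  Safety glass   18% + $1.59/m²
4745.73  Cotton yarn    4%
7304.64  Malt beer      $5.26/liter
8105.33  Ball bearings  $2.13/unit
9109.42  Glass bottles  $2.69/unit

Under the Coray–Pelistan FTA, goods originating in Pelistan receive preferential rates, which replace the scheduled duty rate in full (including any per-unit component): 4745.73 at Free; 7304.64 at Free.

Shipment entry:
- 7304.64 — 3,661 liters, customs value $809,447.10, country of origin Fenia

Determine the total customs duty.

Line 1 (7304.64, Fenia, 3,661 liters, $809,447.10):
Base rate for 7304.64 is $5.26/liter.
7304.64 has an FTA preferential rate, but origin Fenia is not Pelistan; base rate stands.
Duty = 3,661 × $5.26 = $19,256.86.

$19,256.86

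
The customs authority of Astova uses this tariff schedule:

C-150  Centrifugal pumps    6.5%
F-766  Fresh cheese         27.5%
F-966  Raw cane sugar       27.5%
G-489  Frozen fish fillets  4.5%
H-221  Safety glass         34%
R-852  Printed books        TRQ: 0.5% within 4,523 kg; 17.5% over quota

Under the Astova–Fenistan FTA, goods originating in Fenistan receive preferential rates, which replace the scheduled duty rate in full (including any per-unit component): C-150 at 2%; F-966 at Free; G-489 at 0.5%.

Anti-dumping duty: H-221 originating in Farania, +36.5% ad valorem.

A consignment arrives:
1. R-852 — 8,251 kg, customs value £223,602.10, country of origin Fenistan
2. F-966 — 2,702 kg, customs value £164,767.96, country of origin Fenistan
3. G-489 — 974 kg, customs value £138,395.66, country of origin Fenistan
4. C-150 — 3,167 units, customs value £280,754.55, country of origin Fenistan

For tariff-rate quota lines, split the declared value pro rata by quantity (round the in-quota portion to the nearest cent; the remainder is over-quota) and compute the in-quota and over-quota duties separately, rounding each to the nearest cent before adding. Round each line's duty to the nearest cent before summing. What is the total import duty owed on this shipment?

Line 1 (R-852, Fenistan, 8,251 kg, £223,602.10):
Code R-852 is under a tariff-rate quota (threshold 4,523 kg). In-quota: 4,523 kg at 0.5%; over-quota: 3,728 kg at 17.5%.
Pro-rata value split: in-quota = £223,602.10 × 4,523/8,251 = £122,573.30; over-quota = £223,602.10 − £122,573.30 = £101,028.80.
In-quota duty = £122,573.30 × 0.5% = £612.87. Over-quota duty = £101,028.80 × 17.5% = £17,680.04.
Line duty = £612.87 + £17,680.04 = £18,292.91.
Line 2 (F-966, Fenistan, 2,702 kg, £164,767.96):
Base rate for F-966 is 27.5%.
Origin Fenistan qualifies under the Astova–Fenistan agreement and F-966 is covered: preferential rate Free applies instead.
Duty = £164,767.96 × 0% = £0.00.
Line 3 (G-489, Fenistan, 974 kg, £138,395.66):
Base rate for G-489 is 4.5%.
Origin Fenistan qualifies under the Astova–Fenistan agreement and G-489 is covered: preferential rate 0.5% applies instead.
Duty = £138,395.66 × 0.5% = £691.98.
Line 4 (C-150, Fenistan, 3,167 units, £280,754.55):
Base rate for C-150 is 6.5%.
Origin Fenistan qualifies under the Astova–Fenistan agreement and C-150 is covered: preferential rate 2% applies instead.
Duty = £280,754.55 × 2% = £5,615.09.
Total = £18,292.91 + £0.00 + £691.98 + £5,615.09 = £24,599.98.

£24,599.98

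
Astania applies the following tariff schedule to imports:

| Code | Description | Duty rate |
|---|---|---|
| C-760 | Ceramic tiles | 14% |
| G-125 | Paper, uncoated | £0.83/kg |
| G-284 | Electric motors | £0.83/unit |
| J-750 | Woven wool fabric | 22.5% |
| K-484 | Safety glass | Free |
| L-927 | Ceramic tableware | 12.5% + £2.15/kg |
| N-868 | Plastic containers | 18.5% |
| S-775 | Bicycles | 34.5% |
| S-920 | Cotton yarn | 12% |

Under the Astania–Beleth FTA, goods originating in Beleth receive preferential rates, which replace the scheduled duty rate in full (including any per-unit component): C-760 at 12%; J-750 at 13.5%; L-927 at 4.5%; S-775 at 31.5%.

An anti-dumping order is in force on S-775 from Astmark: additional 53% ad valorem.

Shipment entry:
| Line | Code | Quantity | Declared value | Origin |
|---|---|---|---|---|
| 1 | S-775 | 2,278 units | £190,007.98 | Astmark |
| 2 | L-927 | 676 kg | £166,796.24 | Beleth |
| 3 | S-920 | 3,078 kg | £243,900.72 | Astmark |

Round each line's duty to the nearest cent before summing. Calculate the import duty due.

£203,030.90

Line 1 (S-775, Astmark, 2,278 units, £190,007.98):
Base rate for S-775 is 34.5%.
S-775 has an FTA preferential rate, but origin Astmark is not Beleth; base rate stands.
Additional duty on S-775 from Astmark: +53%. Applied ad valorem rate: 34.5% + 53% = 87.5%.
Duty = £190,007.98 × 87.5% = £166,256.98.
Line 2 (L-927, Beleth, 676 kg, £166,796.24):
Base rate for L-927 is 12.5% + £2.15/kg.
Origin Beleth qualifies under the Astania–Beleth agreement and L-927 is covered: preferential rate 4.5% applies instead.
Duty = £166,796.24 × 4.5% = £7,505.83.
Line 3 (S-920, Astmark, 3,078 kg, £243,900.72):
Base rate for S-920 is 12%.
Duty = £243,900.72 × 12% = £29,268.09.
Total = £166,256.98 + £7,505.83 + £29,268.09 = £203,030.90.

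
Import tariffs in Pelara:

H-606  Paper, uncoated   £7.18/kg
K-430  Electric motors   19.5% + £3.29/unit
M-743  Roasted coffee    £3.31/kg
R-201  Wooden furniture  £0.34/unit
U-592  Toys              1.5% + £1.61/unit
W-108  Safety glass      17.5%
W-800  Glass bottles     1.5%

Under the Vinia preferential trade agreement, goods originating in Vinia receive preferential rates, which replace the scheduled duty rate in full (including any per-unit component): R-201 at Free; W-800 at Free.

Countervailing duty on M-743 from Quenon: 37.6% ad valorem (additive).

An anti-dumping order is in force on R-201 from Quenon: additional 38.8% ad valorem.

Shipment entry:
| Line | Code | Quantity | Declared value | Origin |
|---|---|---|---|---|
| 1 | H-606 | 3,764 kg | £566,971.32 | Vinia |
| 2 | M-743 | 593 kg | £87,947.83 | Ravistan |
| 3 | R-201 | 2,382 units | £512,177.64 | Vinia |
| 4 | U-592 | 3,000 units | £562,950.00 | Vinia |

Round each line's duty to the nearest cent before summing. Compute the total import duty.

Line 1 (H-606, Vinia, 3,764 kg, £566,971.32):
Base rate for H-606 is £7.18/kg.
Origin Vinia is the FTA partner but H-606 is not on the preference list; base rate stands.
Duty = 3,764 × £7.18 = £27,025.52.
Line 2 (M-743, Ravistan, 593 kg, £87,947.83):
Base rate for M-743 is £3.31/kg.
The additional-duty order on M-743 targets Quenon, not Ravistan; it does not apply.
Duty = 593 × £3.31 = £1,962.83.
Line 3 (R-201, Vinia, 2,382 units, £512,177.64):
Base rate for R-201 is £0.34/unit.
Origin Vinia qualifies under the Pelara–Vinia agreement and R-201 is covered: preferential rate Free applies instead.
The additional-duty order on R-201 targets Quenon, not Vinia; it does not apply.
Duty = £512,177.64 × 0% = £0.00.
Line 4 (U-592, Vinia, 3,000 units, £562,950.00):
Base rate for U-592 is 1.5% + £1.61/unit.
Origin Vinia is the FTA partner but U-592 is not on the preference list; base rate stands.
Duty = £562,950.00 × 1.5% + 3,000 × £1.61 = £13,274.25.
Total = £27,025.52 + £1,962.83 + £0.00 + £13,274.25 = £42,262.60.

£42,262.60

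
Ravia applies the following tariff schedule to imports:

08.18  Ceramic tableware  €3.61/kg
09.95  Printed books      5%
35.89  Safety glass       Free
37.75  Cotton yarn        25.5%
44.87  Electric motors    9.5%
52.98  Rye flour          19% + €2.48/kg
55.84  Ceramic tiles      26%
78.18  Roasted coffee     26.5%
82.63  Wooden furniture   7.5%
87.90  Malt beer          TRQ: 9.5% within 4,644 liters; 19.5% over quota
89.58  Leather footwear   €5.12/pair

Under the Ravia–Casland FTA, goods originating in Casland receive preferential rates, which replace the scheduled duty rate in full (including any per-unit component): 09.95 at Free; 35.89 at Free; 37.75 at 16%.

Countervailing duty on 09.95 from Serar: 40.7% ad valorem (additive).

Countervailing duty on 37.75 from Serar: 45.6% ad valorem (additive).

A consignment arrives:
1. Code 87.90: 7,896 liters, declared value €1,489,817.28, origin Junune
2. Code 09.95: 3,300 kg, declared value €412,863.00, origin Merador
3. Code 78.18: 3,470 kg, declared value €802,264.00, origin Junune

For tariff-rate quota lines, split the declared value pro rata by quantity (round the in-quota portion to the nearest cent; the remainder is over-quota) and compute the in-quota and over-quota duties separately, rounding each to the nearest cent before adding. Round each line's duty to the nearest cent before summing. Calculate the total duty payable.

€436,134.49

Line 1 (87.90, Junune, 7,896 liters, €1,489,817.28):
Code 87.90 is under a tariff-rate quota (threshold 4,644 liters). In-quota: 4,644 liters at 9.5%; over-quota: 3,252 liters at 19.5%.
Pro-rata value split: in-quota = €1,489,817.28 × 4,644/7,896 = €876,229.92; over-quota = €1,489,817.28 − €876,229.92 = €613,587.36.
In-quota duty = €876,229.92 × 9.5% = €83,241.84. Over-quota duty = €613,587.36 × 19.5% = €119,649.54.
Line duty = €83,241.84 + €119,649.54 = €202,891.38.
Line 2 (09.95, Merador, 3,300 kg, €412,863.00):
Base rate for 09.95 is 5%.
09.95 has an FTA preferential rate, but origin Merador is not Casland; base rate stands.
The additional-duty order on 09.95 targets Serar, not Merador; it does not apply.
Duty = €412,863.00 × 5% = €20,643.15.
Line 3 (78.18, Junune, 3,470 kg, €802,264.00):
Base rate for 78.18 is 26.5%.
Duty = €802,264.00 × 26.5% = €212,599.96.
Total = €202,891.38 + €20,643.15 + €212,599.96 = €436,134.49.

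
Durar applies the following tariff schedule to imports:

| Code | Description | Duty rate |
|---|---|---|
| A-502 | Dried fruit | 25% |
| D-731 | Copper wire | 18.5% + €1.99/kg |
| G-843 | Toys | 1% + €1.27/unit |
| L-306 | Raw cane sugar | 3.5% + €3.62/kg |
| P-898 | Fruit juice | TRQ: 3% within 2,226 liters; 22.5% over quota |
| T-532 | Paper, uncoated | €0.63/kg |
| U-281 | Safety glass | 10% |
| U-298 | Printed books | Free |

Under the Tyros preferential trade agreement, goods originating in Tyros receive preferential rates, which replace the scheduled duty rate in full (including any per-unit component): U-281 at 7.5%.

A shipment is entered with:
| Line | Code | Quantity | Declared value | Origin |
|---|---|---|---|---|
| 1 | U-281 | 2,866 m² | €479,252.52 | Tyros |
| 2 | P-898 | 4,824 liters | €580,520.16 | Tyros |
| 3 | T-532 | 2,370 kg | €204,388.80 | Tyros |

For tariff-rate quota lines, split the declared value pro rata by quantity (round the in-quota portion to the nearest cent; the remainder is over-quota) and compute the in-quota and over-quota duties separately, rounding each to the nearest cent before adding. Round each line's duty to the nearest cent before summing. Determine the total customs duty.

Line 1 (U-281, Tyros, 2,866 m², €479,252.52):
Base rate for U-281 is 10%.
Origin Tyros qualifies under the Durar–Tyros agreement and U-281 is covered: preferential rate 7.5% applies instead.
Duty = €479,252.52 × 7.5% = €35,943.94.
Line 2 (P-898, Tyros, 4,824 liters, €580,520.16):
Code P-898 is under a tariff-rate quota (threshold 2,226 liters). In-quota: 2,226 liters at 3%; over-quota: 2,598 liters at 22.5%.
Pro-rata value split: in-quota = €580,520.16 × 2,226/4,824 = €267,876.84; over-quota = €580,520.16 − €267,876.84 = €312,643.32.
In-quota duty = €267,876.84 × 3% = €8,036.31. Over-quota duty = €312,643.32 × 22.5% = €70,344.75.
Line duty = €8,036.31 + €70,344.75 = €78,381.06.
Line 3 (T-532, Tyros, 2,370 kg, €204,388.80):
Base rate for T-532 is €0.63/kg.
Origin Tyros is the FTA partner but T-532 is not on the preference list; base rate stands.
Duty = 2,370 × €0.63 = €1,493.10.
Total = €35,943.94 + €78,381.06 + €1,493.10 = €115,818.10.

€115,818.10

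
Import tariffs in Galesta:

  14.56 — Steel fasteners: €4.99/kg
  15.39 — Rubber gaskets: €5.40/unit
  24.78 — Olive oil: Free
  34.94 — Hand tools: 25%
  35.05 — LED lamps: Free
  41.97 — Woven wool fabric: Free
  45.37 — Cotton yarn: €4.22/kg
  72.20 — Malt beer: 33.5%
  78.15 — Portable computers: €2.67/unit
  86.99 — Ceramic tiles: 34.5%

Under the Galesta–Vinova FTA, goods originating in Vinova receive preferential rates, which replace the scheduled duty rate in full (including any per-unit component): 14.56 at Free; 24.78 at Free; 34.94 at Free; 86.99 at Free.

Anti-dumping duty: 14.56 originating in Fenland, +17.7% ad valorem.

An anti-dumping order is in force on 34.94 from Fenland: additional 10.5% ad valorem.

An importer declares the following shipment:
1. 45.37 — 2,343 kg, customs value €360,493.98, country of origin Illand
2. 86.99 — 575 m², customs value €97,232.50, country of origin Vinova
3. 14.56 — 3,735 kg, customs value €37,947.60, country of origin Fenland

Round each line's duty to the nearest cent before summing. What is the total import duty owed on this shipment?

€35,241.84

Line 1 (45.37, Illand, 2,343 kg, €360,493.98):
Base rate for 45.37 is €4.22/kg.
Duty = 2,343 × €4.22 = €9,887.46.
Line 2 (86.99, Vinova, 575 m², €97,232.50):
Base rate for 86.99 is 34.5%.
Origin Vinova qualifies under the Galesta–Vinova agreement and 86.99 is covered: preferential rate Free applies instead.
Duty = €97,232.50 × 0% = €0.00.
Line 3 (14.56, Fenland, 3,735 kg, €37,947.60):
Base rate for 14.56 is €4.99/kg.
14.56 has an FTA preferential rate, but origin Fenland is not Vinova; base rate stands.
Additional duty on 14.56 from Fenland: +17.7% ad valorem. Applied ad valorem rate = 17.7%.
Duty = €37,947.60 × 17.7% + 3,735 × €4.99 = €25,354.38.
Total = €9,887.46 + €0.00 + €25,354.38 = €35,241.84.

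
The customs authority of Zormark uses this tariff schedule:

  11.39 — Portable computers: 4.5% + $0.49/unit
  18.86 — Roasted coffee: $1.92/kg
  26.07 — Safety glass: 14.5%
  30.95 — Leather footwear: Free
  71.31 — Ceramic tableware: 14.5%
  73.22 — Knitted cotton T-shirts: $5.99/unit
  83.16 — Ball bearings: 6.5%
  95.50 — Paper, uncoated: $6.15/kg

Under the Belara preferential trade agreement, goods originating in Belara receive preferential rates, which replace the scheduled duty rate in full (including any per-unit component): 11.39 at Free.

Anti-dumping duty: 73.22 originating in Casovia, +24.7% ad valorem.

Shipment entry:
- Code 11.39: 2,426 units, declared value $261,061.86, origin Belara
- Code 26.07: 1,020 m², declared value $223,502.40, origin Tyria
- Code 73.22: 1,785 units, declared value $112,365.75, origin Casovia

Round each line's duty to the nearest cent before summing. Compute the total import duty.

Line 1 (11.39, Belara, 2,426 units, $261,061.86):
Base rate for 11.39 is 4.5% + $0.49/unit.
Origin Belara qualifies under the Zormark–Belara agreement and 11.39 is covered: preferential rate Free applies instead.
Duty = $261,061.86 × 0% = $0.00.
Line 2 (26.07, Tyria, 1,020 m², $223,502.40):
Base rate for 26.07 is 14.5%.
Duty = $223,502.40 × 14.5% = $32,407.85.
Line 3 (73.22, Casovia, 1,785 units, $112,365.75):
Base rate for 73.22 is $5.99/unit.
Additional duty on 73.22 from Casovia: +24.7% ad valorem. Applied ad valorem rate = 24.7%.
Duty = $112,365.75 × 24.7% + 1,785 × $5.99 = $38,446.49.
Total = $0.00 + $32,407.85 + $38,446.49 = $70,854.34.

$70,854.34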